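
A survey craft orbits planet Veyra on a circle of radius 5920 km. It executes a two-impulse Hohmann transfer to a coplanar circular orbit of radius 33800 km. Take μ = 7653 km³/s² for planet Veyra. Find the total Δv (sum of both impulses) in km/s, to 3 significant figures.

The Hohmann ellipse has a_t = (r₁ + r₂)/2 = 19860 km.
Circular speed at r₁: v₁ = √(μ/r₁) = √(7653/5920) = 1.1370 km/s.
On the transfer ellipse at r₁, vis-viva equation gives v_p = √[μ(2/r₁ − 1/a_t)] = 1.4833 km/s.
First burn Δv₁ = |v_p − v₁| = 0.3463 km/s.
At r₂, v₂ = √(μ/r₂) = 0.4758 km/s.
Transfer-orbit speed at r₂: v_a = √[μ(2/r₂ − 1/a_t)] = 0.2598 km/s.
Second burn Δv₂ = |v₂ − v_a| = 0.2160 km/s.
Δv = Δv₁ + Δv₂ = 0.3463 + 0.2160 = 0.5623 km/s.

Δv = 0.562 km/s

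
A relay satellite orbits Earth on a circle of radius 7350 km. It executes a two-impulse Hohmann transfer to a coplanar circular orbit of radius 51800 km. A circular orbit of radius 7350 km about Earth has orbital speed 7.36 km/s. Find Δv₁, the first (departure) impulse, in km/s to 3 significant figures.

Δv₁ = 2.38 km/s

From the circular-orbit relation v² = μ/r at r = 7350 km: μ = v²r = (7.36)² × 7350 = 3.98147×10^5 km³/s².
Semi-major axis of the transfer orbit: a_t = (7350 + 51800)/2 = 29575 km.
On the circular orbit at r = 7350 km, v_c = √(μ/r) = 7.360 km/s.
Transfer-orbit speed at the same r (vis-viva, a = a_t): v_t = √[μ(2/r − 1/a_t)] = 9.740 km/s.
Δv₁ = |v_t − v_c| = |9.740 − 7.360| = 2.380 km/s.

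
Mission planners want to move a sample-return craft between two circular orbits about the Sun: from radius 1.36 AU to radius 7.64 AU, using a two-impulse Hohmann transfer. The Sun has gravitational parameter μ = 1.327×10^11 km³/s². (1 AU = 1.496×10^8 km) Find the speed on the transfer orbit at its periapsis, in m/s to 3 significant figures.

v = 33300 m/s

In km: r₁ = 1.36 × 1.496×10^8 = 2.03456×10^8 km; r₂ = 7.64 × 1.496×10^8 = 1.142944×10^9 km.
Transfer-ellipse semi-major axis a_t = (r₁ + r₂)/2 = (2.03456×10^8 + 1.142944×10^9)/2 = 6.732×10^8 km.
At periapsis, r = 2.03456×10^8 km.
Vis-viva: v = √[μ(2/r − 1/a_t)] = √[1.327×10^11 × (2/2.03456×10^8 − 1/6.732×10^8)] = 33.28 km/s.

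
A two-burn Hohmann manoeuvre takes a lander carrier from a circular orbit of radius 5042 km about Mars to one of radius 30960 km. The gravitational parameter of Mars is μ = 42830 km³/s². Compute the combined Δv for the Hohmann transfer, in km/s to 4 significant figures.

Δv = 1.461 km/s

The Hohmann ellipse has a_t = (r₁ + r₂)/2 = 18001 km.
Circular speed at r₁: v₁ = √(μ/r₁) = √(42830/5042) = 2.9146 km/s.
On the transfer ellipse at r₁, vis-viva gives v_p = √[μ(2/r₁ − 1/a_t)] = 3.8223 km/s.
First burn Δv₁ = |v_p − v₁| = 0.9077 km/s.
At r₂, v₂ = √(μ/r₂) = 1.1762 km/s.
Transfer-orbit speed at r₂: v_a = √[μ(2/r₂ − 1/a_t)] = 0.62248 km/s.
Second burn Δv₂ = |v₂ − v_a| = 0.5537 km/s.
Δv = Δv₁ + Δv₂ = 0.9077 + 0.5537 = 1.461 km/s.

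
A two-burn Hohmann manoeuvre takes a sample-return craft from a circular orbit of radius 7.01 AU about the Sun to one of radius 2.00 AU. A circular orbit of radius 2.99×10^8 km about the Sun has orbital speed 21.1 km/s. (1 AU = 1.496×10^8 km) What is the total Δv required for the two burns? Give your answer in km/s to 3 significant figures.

Δv = 8.98 km/s

From the circular-orbit relation v² = μ/r at r = 2.99×10^8 km: μ = v²r = (21.1)² × 2.99×10^8 = 1.33118×10^11 km³/s².
In km: r₁ = 7.01 × 1.496×10^8 = 1.048696×10^9 km; r₂ = 2.00 × 1.496×10^8 = 2.992×10^8 km.
The Hohmann ellipse has a_t = (r₁ + r₂)/2 = 6.73948×10^8 km.
At r₁ the circular-orbit speed is v₁ = √(μ/r₁) = 11.26661 km/s.
Transfer-orbit speed at r₁ (vis-viva): v_a = √[μ(2/r₁ − 1/a_t)] = 7.506904 km/s.
First burn Δv₁ = |v_a − v₁| = 3.75971 km/s.
At r₂, v₂ = √(μ/r₂) = 21.09295 km/s.
Transfer-orbit speed at r₂: v_p = √[μ(2/r₂ − 1/a_t)] = 26.31170 km/s.
Second burn Δv₂ = |v₂ − v_p| = 5.21875 km/s.
Δv = Δv₁ + Δv₂ = 3.75971 + 5.21875 = 8.978 km/s.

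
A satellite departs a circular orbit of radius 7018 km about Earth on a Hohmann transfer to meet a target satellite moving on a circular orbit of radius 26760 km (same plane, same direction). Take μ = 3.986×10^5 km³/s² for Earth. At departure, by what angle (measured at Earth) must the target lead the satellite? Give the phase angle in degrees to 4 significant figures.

φ = 89.75°

Semi-major axis of the transfer orbit: a_t = (7018 + 26760)/2 = 16889 km.
The half-period of the transfer ellipse is t = π√(a_t³/μ) = 10922 s.
Target angular speed ω₂ = √(μ/r₂³) = 1.4422×10^-4 rad/s.
Angle swept by the target during transfer: ω₂·t = 1.5752 rad = 90.25°.
The satellite traverses 180° on the transfer ellipse, so the target must lead by 180° − 90.25° = 89.75°.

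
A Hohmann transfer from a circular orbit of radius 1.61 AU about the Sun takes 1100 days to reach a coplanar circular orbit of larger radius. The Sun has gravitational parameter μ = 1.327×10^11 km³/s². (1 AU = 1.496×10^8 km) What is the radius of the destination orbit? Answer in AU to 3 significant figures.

In km: r₁ = 1.61 × 1.496×10^8 = 2.40856×10^8 km.
Transfer time t = 1100 days = 9.504×10^7 s, and t = π√(a_t³/μ).
So a_t = (μ t²/π²)^(1/3) = (1.327×10^11 × (9.504×10^7)² / π²)^(1/3) = 4.9522×10^8 km.
Since a_t = (r₁ + r₂)/2, r₂ = 2a_t − r₁ = 2×4.9522×10^8 − 2.40856×10^8 = 7.49584×10^8 km.
In AU: r₂ = 7.49584×10^8 / 1.496×10^8 = 5.01 AU.

r₂ = 5.01 AU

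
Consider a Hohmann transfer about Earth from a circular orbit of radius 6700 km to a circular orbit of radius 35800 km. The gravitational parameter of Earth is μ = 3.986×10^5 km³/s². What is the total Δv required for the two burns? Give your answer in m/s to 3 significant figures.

The Hohmann ellipse has a_t = (r₁ + r₂)/2 = 21250 km.
At r₁ the circular-orbit speed is v₁ = √(μ/r₁) = 7.7131 km/s.
Transfer-orbit speed at r₁ (vis-viva): v_p = √[μ(2/r₁ − 1/a_t)] = 10.011 km/s.
First burn Δv₁ = |v_p − v₁| = 2.298 km/s.
At r₂, v₂ = √(μ/r₂) = 3.337 km/s.
Transfer-orbit speed at r₂: v_a = √[μ(2/r₂ − 1/a_t)] = 1.874 km/s.
Second burn Δv₂ = |v₂ − v_a| = 1.463 km/s.
Total Δv = Δv₁ + Δv₂ = 3.761 km/s.

Δv = 3760 m/s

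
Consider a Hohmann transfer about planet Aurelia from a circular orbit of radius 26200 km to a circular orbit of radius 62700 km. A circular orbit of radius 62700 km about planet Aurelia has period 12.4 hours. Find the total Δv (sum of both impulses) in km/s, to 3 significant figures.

From Kepler's third law T² = 4π²r³/μ at r = 62700 km, T = 12.4 hours = 12.4 × 3600 s = 44640 s: μ = 4π²r³/T² = 4.88331×10^6 km³/s².
Semi-major axis of the transfer orbit: a_t = (26200 + 62700)/2 = 44450 km.
Circular speed at r₁: v₁ = √(μ/r₁) = √(4.88331×10^6/26200) = 13.6523 km/s.
Transfer-orbit speed at r₁ (v² = μ(2/r − 1/a)): v_p = √[μ(2/r₁ − 1/a_t)] = 16.2145 km/s.
First burn Δv₁ = |v_p − v₁| = 2.562 km/s.
Circular speed at r₂: v₂ = √(μ/r₂) = 8.825 km/s.
Transfer-orbit speed at r₂: v_a = √[μ(2/r₂ − 1/a_t)] = 6.775 km/s.
Second burn Δv₂ = |v₂ − v_a| = 2.050 km/s.
Δv = Δv₁ + Δv₂ = 2.562 + 2.050 = 4.612 km/s.

Δv = 4.61 km/s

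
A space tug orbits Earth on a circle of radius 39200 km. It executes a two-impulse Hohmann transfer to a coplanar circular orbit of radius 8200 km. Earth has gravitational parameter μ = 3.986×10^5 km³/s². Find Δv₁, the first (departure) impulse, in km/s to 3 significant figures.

Δv₁ = 1.31 km/s

Transfer-ellipse semi-major axis a_t = (r₁ + r₂)/2 = (39200 + 8200)/2 = 23700 km.
On the circular orbit at r = 39200 km, v_c = √(μ/r) = 3.189 km/s.
Transfer-orbit speed at the same r (vis-viva, a = a_t): v_t = √[μ(2/r − 1/a_t)] = 1.876 km/s.
Δv₁ = |v_t − v_c| = |1.876 − 3.189| = 1.313 km/s.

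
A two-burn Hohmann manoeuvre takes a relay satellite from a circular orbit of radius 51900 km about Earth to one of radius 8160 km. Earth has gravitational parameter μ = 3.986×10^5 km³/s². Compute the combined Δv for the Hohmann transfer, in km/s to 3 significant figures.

The Hohmann ellipse has a_t = (r₁ + r₂)/2 = 30030 km.
At r₁ the circular-orbit speed is v₁ = √(μ/r₁) = 2.7713 km/s.
Transfer-orbit speed at r₁ (v² = μ(2/r − 1/a)): v_a = √[μ(2/r₁ − 1/a_t)] = 1.4446 km/s.
First burn Δv₁ = |v_a − v₁| = 1.327 km/s.
At r₂, v₂ = √(μ/r₂) = 6.989 km/s.
Transfer-orbit speed at r₂: v_p = √[μ(2/r₂ − 1/a_t)] = 9.188 km/s.
Second burn Δv₂ = |v₂ − v_p| = 2.199 km/s.
Total Δv = Δv₁ + Δv₂ = 3.526 km/s.

Δv = 3.53 km/s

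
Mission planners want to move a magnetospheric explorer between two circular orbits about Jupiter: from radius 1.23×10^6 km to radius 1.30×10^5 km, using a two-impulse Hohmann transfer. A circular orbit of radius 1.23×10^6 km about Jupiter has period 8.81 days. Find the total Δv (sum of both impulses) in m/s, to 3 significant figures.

From Kepler's third law T² = 4π²r³/μ at r = 1.23×10^6 km, T = 8.81 days = 8.81 × 86400 s = 7.61184×10^5 s: μ = 4π²r³/T² = 1.26793×10^8 km³/s².
The Hohmann ellipse has a_t = (r₁ + r₂)/2 = 6.800×10^5 km.
At r₁ the circular-orbit speed is v₁ = √(μ/r₁) = 10.153 km/s.
On the transfer ellipse at r₁, v² = μ(2/r − 1/a) gives v_a = √[μ(2/r₁ − 1/a_t)] = 4.4393 km/s.
First burn Δv₁ = |v_a − v₁| = 5.7137 km/s.
At r₂, v₂ = √(μ/r₂) = 31.230 km/s.
Transfer-orbit speed at r₂: v_p = √[μ(2/r₂ − 1/a_t)] = 42.002 km/s.
Second burn Δv₂ = |v₂ − v_p| = 10.772 km/s.
Δv = Δv₁ + Δv₂ = 5.7137 + 10.772 = 16.49 km/s.

Δv = 16500 m/s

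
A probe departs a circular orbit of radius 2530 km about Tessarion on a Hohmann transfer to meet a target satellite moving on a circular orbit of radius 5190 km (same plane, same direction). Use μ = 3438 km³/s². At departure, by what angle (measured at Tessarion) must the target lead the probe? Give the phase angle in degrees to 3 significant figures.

φ = 64.5°

Transfer-ellipse semi-major axis a_t = (r₁ + r₂)/2 = (2530 + 5190)/2 = 3860 km.
The half-period of the transfer ellipse is t = π√(a_t³/μ) = 12850 s.
Target angular speed ω₂ = √(μ/r₂³) = 1.568×10^-4 rad/s.
Angle swept by the target during transfer: ω₂·t = 2.015 rad = 115.5°.
The probe traverses 180° on the transfer ellipse, so the target must lead by 180° − 115.5° = 64.5°.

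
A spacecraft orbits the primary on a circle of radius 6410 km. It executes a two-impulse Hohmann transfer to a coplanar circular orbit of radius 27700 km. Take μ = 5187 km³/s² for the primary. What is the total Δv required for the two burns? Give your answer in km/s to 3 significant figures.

The Hohmann ellipse has a_t = (r₁ + r₂)/2 = 17055 km.
At r₁ the circular-orbit speed is v₁ = √(μ/r₁) = 0.899558 km/s.
On the transfer ellipse at r₁, v² = μ(2/r − 1/a) gives v_p = √[μ(2/r₁ − 1/a_t)] = 1.14642 km/s.
First burn Δv₁ = |v_p − v₁| = 0.2469 km/s.
Circular speed at r₂: v₂ = √(μ/r₂) = 0.4327 km/s.
Transfer-orbit speed at r₂: v_a = √[μ(2/r₂ − 1/a_t)] = 0.2653 km/s.
Second burn Δv₂ = |v₂ − v_a| = 0.1674 km/s.
Δv = Δv₁ + Δv₂ = 0.2469 + 0.1674 = 0.4143 km/s.

Δv = 0.414 km/s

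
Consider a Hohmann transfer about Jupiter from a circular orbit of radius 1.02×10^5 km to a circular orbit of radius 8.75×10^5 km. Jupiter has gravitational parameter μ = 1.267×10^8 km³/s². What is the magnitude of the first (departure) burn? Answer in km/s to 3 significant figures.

Δv₁ = 11.9 km/s

The Hohmann ellipse has a_t = (r₁ + r₂)/2 = 4.885×10^5 km.
Circular speed at r = 1.020×10^5 km: v_c = √(μ/r) = 35.24 km/s.
Vis-viva on the transfer ellipse at r = 1.020×10^5 km gives v_t = √[μ(2/r − 1/a_t)] = 47.17 km/s.
Δv₁ = |v_t − v_c| = |47.17 − 35.24| = 11.93 km/s.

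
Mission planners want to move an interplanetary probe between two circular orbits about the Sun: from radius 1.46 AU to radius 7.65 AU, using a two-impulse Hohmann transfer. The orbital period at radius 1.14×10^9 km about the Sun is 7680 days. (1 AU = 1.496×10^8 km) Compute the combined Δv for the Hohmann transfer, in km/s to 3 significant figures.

From Kepler's third law T² = 4π²r³/μ at r = 1.14×10^9 km, T = 7680 days = 7680 × 86400 s = 6.63552×10^8 s: μ = 4π²r³/T² = 1.32839×10^11 km³/s².
In km: r₁ = 1.46 × 1.496×10^8 = 2.18416×10^8 km; r₂ = 7.65 × 1.496×10^8 = 1.14444×10^9 km.
Transfer-ellipse semi-major axis a_t = (r₁ + r₂)/2 = (2.18416×10^8 + 1.14444×10^9)/2 = 6.81428×10^8 km.
At r₁ the circular-orbit speed is v₁ = √(μ/r₁) = 24.662 km/s.
On the transfer ellipse at r₁, v² = μ(2/r − 1/a) gives v_p = √[μ(2/r₁ − 1/a_t)] = 31.960 km/s.
First burn Δv₁ = |v_p − v₁| = 7.298 km/s.
At r₂, v₂ = √(μ/r₂) = 10.774 km/s.
Transfer-orbit speed at r₂: v_a = √[μ(2/r₂ − 1/a_t)] = 6.0996 km/s.
Second burn Δv₂ = |v₂ − v_a| = 4.674 km/s.
Total Δv = Δv₁ + Δv₂ = 11.97 km/s.

Δv = 12.0 km/s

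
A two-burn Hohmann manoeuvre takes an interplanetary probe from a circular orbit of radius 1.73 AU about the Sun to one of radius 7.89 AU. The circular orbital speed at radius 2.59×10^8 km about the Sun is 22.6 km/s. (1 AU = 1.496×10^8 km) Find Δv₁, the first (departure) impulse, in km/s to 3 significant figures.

From the circular-orbit relation v² = μ/r at r = 2.59×10^8 km: μ = v²r = (22.6)² × 2.59×10^8 = 1.32287×10^11 km³/s².
In km: r₁ = 1.73 × 1.496×10^8 = 2.58808×10^8 km; r₂ = 7.89 × 1.496×10^8 = 1.180344×10^9 km.
The Hohmann ellipse has a_t = (r₁ + r₂)/2 = 7.19576×10^8 km.
On the circular orbit at r = 2.58808×10^8 km, v_c = √(μ/r) = 22.6084 km/s.
Transfer-orbit speed at the same r (vis-viva, a = a_t): v_t = √[μ(2/r − 1/a_t)] = 28.9558 km/s.
Δv₁ = |v_t − v_c| = |28.9558 − 22.6084| = 6.347 km/s.

Δv₁ = 6.35 km/s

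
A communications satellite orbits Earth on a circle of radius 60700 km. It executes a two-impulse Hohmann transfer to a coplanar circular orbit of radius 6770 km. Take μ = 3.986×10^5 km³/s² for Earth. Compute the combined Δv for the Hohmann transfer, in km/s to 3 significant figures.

Δv = 4.03 km/s

Semi-major axis of the transfer orbit: a_t = (60700 + 6770)/2 = 33735 km.
Circular speed at r₁: v₁ = √(μ/r₁) = √(3.986×10^5/60700) = 2.5626 km/s.
On the transfer ellipse at r₁, v² = μ(2/r − 1/a) gives v_a = √[μ(2/r₁ − 1/a_t)] = 1.1480 km/s.
First burn Δv₁ = |v_a − v₁| = 1.4146 km/s.
At r₂, v₂ = √(μ/r₂) = 7.67316 km/s.
Transfer-orbit speed at r₂: v_p = √[μ(2/r₂ − 1/a_t)] = 10.2927 km/s.
Second burn Δv₂ = |v₂ − v_p| = 2.6195 km/s.
Total Δv = Δv₁ + Δv₂ = 4.034 km/s.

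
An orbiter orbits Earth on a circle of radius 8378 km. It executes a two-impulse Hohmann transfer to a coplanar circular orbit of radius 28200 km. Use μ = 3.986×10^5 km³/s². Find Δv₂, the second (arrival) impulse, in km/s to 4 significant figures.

Transfer-ellipse semi-major axis a_t = (r₁ + r₂)/2 = (8378 + 28200)/2 = 18289 km.
Circular speed at r = 28200 km: v_c = √(μ/r) = 3.760 km/s.
Transfer-orbit speed at the same r (vis-viva, a = a_t): v_t = √[μ(2/r − 1/a_t)] = 2.545 km/s.
Δv₂ = |v_t − v_c| = |2.545 − 3.760| = 1.215 km/s.

Δv₂ = 1.215 km/s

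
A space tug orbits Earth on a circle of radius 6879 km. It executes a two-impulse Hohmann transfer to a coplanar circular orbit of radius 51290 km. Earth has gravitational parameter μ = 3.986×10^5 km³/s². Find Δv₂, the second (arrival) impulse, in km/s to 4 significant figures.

Δv₂ = 1.432 km/s

The Hohmann ellipse has a_t = (r₁ + r₂)/2 = 29084.5 km.
Circular speed at r = 51290 km: v_c = √(μ/r) = 2.788 km/s.
Vis-viva on the transfer ellipse at r = 51290 km gives v_t = √[μ(2/r − 1/a_t)] = 1.356 km/s.
Δv₂ = |v_t − v_c| = |1.356 − 2.788| = 1.432 km/s.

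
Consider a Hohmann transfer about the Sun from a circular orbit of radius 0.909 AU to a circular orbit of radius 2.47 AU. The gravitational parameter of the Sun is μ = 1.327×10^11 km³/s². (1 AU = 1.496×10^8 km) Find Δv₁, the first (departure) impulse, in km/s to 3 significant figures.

Δv₁ = 6.53 km/s

In km: r₁ = 0.909 × 1.496×10^8 = 1.359864×10^8 km; r₂ = 2.47 × 1.496×10^8 = 3.69512×10^8 km.
Transfer-ellipse semi-major axis a_t = (r₁ + r₂)/2 = (1.359864×10^8 + 3.69512×10^8)/2 = 2.527492×10^8 km.
On the circular orbit at r = 1.359864×10^8 km, v_c = √(μ/r) = 31.238 km/s.
Vis-viva on the transfer ellipse at r = 1.359864×10^8 km gives v_t = √[μ(2/r − 1/a_t)] = 37.771 km/s.
Δv₁ = |v_t − v_c| = |37.771 − 31.238| = 6.533 km/s.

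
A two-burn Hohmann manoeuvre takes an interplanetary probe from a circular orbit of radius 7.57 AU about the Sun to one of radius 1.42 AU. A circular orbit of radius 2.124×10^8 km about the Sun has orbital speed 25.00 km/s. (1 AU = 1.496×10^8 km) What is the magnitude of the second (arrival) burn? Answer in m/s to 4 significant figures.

Δv₂ = 7443 m/s

From the circular-orbit relation v² = μ/r at r = 2.124×10^8 km: μ = v²r = (25.00)² × 2.124×10^8 = 1.32750×10^11 km³/s².
In km: r₁ = 7.57 × 1.496×10^8 = 1.132472×10^9 km; r₂ = 1.42 × 1.496×10^8 = 2.12432×10^8 km.
The Hohmann ellipse has a_t = (r₁ + r₂)/2 = 6.72452×10^8 km.
Circular speed at r = 2.12432×10^8 km: v_c = √(μ/r) = 24.998 km/s.
Transfer-orbit speed at the same r (vis-viva, a = a_t): v_t = √[μ(2/r − 1/a_t)] = 32.441 km/s.
Δv₂ = |v_t − v_c| = |32.441 − 24.998| = 7.443 km/s.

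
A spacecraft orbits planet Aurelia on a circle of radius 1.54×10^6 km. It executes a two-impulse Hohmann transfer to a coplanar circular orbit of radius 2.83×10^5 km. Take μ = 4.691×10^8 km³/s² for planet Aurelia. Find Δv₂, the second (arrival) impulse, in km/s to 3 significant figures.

The Hohmann ellipse has a_t = (r₁ + r₂)/2 = 9.115×10^5 km.
Circular speed at r = 2.830×10^5 km: v_c = √(μ/r) = 40.71 km/s.
Transfer-orbit speed at the same r (vis-viva, a = a_t): v_t = √[μ(2/r − 1/a_t)] = 52.92 km/s.
Δv₂ = |v_t − v_c| = |52.92 − 40.71| = 12.21 km/s.

Δv₂ = 12.2 km/s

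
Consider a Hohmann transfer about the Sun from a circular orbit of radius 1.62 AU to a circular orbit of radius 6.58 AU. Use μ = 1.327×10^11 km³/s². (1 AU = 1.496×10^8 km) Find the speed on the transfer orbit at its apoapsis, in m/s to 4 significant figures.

In km: r₁ = 1.62 × 1.496×10^8 = 2.42352×10^8 km; r₂ = 6.58 × 1.496×10^8 = 9.84368×10^8 km.
The Hohmann ellipse has a_t = (r₁ + r₂)/2 = 6.1336×10^8 km.
The apoapsis of the transfer ellipse is at r = 9.84368×10^8 km.
Applying v² = μ(2/r − 1/a_t): v = 7.298 km/s.

v = 7298 m/s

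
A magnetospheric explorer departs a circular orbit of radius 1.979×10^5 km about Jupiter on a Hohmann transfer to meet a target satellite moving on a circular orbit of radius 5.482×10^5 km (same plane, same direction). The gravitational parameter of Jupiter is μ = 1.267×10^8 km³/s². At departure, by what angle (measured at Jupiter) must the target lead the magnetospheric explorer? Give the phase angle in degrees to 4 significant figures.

Transfer-ellipse semi-major axis a_t = (r₁ + r₂)/2 = (1.979×10^5 + 5.482×10^5)/2 = 3.7305×10^5 km.
Transfer time t = π√(a_t³/μ) = 63593.41 s.
Target angular speed ω₂ = √(μ/r₂³) = 2.773191×10^-5 rad/s.
Angle swept by the target during transfer: ω₂·t = 1.763567 rad = 101.04°.
Arrival is 180° from departure on the ellipse, so φ = 180° − 101.04° = 78.96°.

φ = 78.96°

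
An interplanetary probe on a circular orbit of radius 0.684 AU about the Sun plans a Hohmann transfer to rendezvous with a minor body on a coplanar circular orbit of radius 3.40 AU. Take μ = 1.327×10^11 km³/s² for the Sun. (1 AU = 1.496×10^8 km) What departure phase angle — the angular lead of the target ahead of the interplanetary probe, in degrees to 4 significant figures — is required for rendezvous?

In km: r₁ = 0.684 × 1.496×10^8 = 1.023264×10^8 km; r₂ = 3.40 × 1.496×10^8 = 5.0864×10^8 km.
Transfer-ellipse semi-major axis a_t = (r₁ + r₂)/2 = (1.023264×10^8 + 5.0864×10^8)/2 = 3.054832×10^8 km.
The half-period of the transfer ellipse is t = π√(a_t³/μ) = 4.6046×10^7 s.
The target's mean motion on its circular orbit is ω₂ = √(μ/r₂³) = 3.1756×10^-8 rad/s.
Angle swept by the target during transfer: ω₂·t = 1.4622 rad = 83.78°.
The interplanetary probe traverses 180° on the transfer ellipse, so the target must lead by 180° − 83.78° = 96.22°.

φ = 96.22°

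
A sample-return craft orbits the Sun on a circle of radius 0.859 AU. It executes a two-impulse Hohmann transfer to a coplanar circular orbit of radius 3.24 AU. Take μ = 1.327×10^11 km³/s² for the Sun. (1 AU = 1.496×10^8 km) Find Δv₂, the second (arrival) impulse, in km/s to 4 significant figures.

Δv₂ = 5.834 km/s

In km: r₁ = 0.859 × 1.496×10^8 = 1.285064×10^8 km; r₂ = 3.24 × 1.496×10^8 = 4.84704×10^8 km.
The Hohmann ellipse has a_t = (r₁ + r₂)/2 = 3.066052×10^8 km.
On the circular orbit at r = 4.84704×10^8 km, v_c = √(μ/r) = 16.546 km/s.
Transfer-orbit speed at the same r (vis-viva, a = a_t): v_t = √[μ(2/r − 1/a_t)] = 10.712 km/s.
Δv₂ = |v_t − v_c| = |10.712 − 16.546| = 5.834 km/s.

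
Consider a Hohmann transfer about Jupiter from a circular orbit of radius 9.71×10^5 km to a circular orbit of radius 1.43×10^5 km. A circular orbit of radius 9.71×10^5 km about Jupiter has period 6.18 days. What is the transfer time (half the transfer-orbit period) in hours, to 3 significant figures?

From Kepler's third law T² = 4π²r³/μ at r = 9.71×10^5 km, T = 6.18 days = 6.18 × 86400 s = 5.33952×10^5 s: μ = 4π²r³/T² = 1.26769×10^8 km³/s².
The Hohmann ellipse has a_t = (r₁ + r₂)/2 = 5.570×10^5 km.
Half the transfer-orbit period gives t = π√(a_t³/μ) = 1.160×10^5 s.
Converting: 1.160×10^5 s ÷ 3600 s/hour = 32.2 hours.

t = 32.2 hours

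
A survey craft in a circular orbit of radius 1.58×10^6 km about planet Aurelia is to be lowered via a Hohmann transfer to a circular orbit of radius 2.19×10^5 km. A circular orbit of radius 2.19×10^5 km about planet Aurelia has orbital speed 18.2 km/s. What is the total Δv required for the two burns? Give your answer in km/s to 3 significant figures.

Δv = 9.35 km/s

From the circular-orbit relation v² = μ/r at r = 2.19×10^5 km: μ = v²r = (18.2)² × 2.19×10^5 = 7.25416×10^7 km³/s².
Semi-major axis of the transfer orbit: a_t = (1.580×10^6 + 2.190×10^5)/2 = 8.995×10^5 km.
Circular speed at r₁: v₁ = √(μ/r₁) = √(7.25416×10^7/1.580×10^6) = 6.7759 km/s.
Transfer-orbit speed at r₁ (vis-viva equation): v_a = √[μ(2/r₁ − 1/a_t)] = 3.3434 km/s.
First burn Δv₁ = |v_a − v₁| = 3.4325 km/s.
At r₂, v₂ = √(μ/r₂) = 18.2000 km/s.
Transfer-orbit speed at r₂: v_p = √[μ(2/r₂ − 1/a_t)] = 24.1212 km/s.
Second burn Δv₂ = |v₂ − v_p| = 5.9212 km/s.
Δv = Δv₁ + Δv₂ = 3.4325 + 5.9212 = 9.354 km/s.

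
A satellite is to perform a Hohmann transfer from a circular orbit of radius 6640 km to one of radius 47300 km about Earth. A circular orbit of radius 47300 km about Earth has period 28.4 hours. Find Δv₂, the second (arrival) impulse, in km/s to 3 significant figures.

From Kepler's third law T² = 4π²r³/μ at r = 47300 km, T = 28.4 hours = 28.4 × 3600 s = 1.0224×10^5 s: μ = 4π²r³/T² = 3.99670×10^5 km³/s².
Semi-major axis of the transfer orbit: a_t = (6640 + 47300)/2 = 26970 km.
Circular speed at r = 47300 km: v_c = √(μ/r) = 2.907 km/s.
Vis-viva on the transfer ellipse at r = 47300 km gives v_t = √[μ(2/r − 1/a_t)] = 1.442 km/s.
Δv₂ = |v_t − v_c| = |1.442 − 2.907| = 1.465 km/s.

Δv₂ = 1.46 km/s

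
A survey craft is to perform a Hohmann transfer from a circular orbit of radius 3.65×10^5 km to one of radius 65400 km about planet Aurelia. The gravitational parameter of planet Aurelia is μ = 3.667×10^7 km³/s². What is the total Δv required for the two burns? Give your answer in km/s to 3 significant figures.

Semi-major axis of the transfer orbit: a_t = (3.650×10^5 + 65400)/2 = 2.152×10^5 km.
At r₁ the circular-orbit speed is v₁ = √(μ/r₁) = 10.0233 km/s.
Transfer-orbit speed at r₁ (vis-viva): v_a = √[μ(2/r₁ − 1/a_t)] = 5.52557 km/s.
First burn Δv₁ = |v_a − v₁| = 4.498 km/s.
At r₂, v₂ = √(μ/r₂) = 23.679 km/s.
Transfer-orbit speed at r₂: v_p = √[μ(2/r₂ − 1/a_t)] = 30.838 km/s.
Second burn Δv₂ = |v₂ − v_p| = 7.159 km/s.
Δv = Δv₁ + Δv₂ = 4.498 + 7.159 = 11.66 km/s.

Δv = 11.7 km/s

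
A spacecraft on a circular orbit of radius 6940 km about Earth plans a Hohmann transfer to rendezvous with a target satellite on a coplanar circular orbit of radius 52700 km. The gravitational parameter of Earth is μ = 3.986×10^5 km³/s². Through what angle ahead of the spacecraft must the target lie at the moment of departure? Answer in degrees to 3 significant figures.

φ = 103°

Semi-major axis of the transfer orbit: a_t = (6940 + 52700)/2 = 29820 km.
Transfer time t = π√(a_t³/μ) = 25624 s.
The target's mean motion on its circular orbit is ω₂ = √(μ/r₂³) = 5.2186×10^-5 rad/s.
Angle swept by the target during transfer: ω₂·t = 1.3372 rad = 76.62°.
Arrival is 180° from departure on the ellipse, so φ = 180° − 76.62° = 103°.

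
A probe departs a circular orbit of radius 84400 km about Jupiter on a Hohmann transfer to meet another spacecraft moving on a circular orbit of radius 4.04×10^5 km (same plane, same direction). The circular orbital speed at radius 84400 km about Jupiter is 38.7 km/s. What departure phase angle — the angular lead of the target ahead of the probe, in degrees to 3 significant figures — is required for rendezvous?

From the circular-orbit relation v² = μ/r at r = 84400 km: μ = v²r = (38.7)² × 84400 = 1.26405×10^8 km³/s².
Transfer-ellipse semi-major axis a_t = (r₁ + r₂)/2 = (84400 + 4.040×10^5)/2 = 2.442×10^5 km.
Transfer time t = π√(a_t³/μ) = 33720 s.
The target's mean motion on its circular orbit is ω₂ = √(μ/r₂³) = 4.3783×10^-5 rad/s.
Angle swept by the target during transfer: ω₂·t = 1.4764 rad = 84.59°.
Arrival is 180° from departure on the ellipse, so φ = 180° − 84.59° = 95.4°.

φ = 95.4°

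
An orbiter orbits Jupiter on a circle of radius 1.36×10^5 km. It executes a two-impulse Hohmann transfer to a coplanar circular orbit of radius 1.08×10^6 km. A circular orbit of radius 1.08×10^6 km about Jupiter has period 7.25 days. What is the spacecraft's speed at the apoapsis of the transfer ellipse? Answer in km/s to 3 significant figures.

From Kepler's third law T² = 4π²r³/μ at r = 1.08×10^6 km, T = 7.25 days = 7.25 × 86400 s = 6.264×10^5 s: μ = 4π²r³/T² = 1.26744×10^8 km³/s².
Semi-major axis of the transfer orbit: a_t = (1.360×10^5 + 1.080×10^6)/2 = 6.080×10^5 km.
The apoapsis of the transfer ellipse is at r = 1.080×10^6 km.
Vis-viva: v = √[μ(2/r − 1/a_t)] = √[1.26744×10^8 × (2/1.080×10^6 − 1/6.080×10^5)] = 5.124 km/s.

v = 5.12 km/s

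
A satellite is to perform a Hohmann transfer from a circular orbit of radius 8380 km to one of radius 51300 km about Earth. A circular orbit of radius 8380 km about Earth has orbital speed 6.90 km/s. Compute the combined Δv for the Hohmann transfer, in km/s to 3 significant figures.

Δv = 3.46 km/s

From the circular-orbit relation v² = μ/r at r = 8380 km: μ = v²r = (6.90)² × 8380 = 3.98972×10^5 km³/s².
Transfer-ellipse semi-major axis a_t = (r₁ + r₂)/2 = (8380 + 51300)/2 = 29840 km.
Circular speed at r₁: v₁ = √(μ/r₁) = √(3.98972×10^5/8380) = 6.900 km/s.
On the transfer ellipse at r₁, v² = μ(2/r − 1/a) gives v_p = √[μ(2/r₁ − 1/a_t)] = 9.047 km/s.
First burn Δv₁ = |v_p − v₁| = 2.147 km/s.
At r₂, v₂ = √(μ/r₂) = 2.789 km/s.
Transfer-orbit speed at r₂: v_a = √[μ(2/r₂ − 1/a_t)] = 1.478 km/s.
Second burn Δv₂ = |v₂ − v_a| = 1.311 km/s.
Δv = Δv₁ + Δv₂ = 2.147 + 1.311 = 3.458 km/s.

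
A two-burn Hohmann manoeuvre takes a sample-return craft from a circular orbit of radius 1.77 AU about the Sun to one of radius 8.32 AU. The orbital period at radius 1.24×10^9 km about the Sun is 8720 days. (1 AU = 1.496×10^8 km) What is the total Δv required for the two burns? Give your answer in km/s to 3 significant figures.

Δv = 10.6 km/s

From Kepler's third law T² = 4π²r³/μ at r = 1.24×10^9 km, T = 8720 days = 8720 × 86400 s = 7.53408×10^8 s: μ = 4π²r³/T² = 1.32606×10^11 km³/s².
In km: r₁ = 1.77 × 1.496×10^8 = 2.64792×10^8 km; r₂ = 8.32 × 1.496×10^8 = 1.244672×10^9 km.
The Hohmann ellipse has a_t = (r₁ + r₂)/2 = 7.54732×10^8 km.
Circular speed at r₁: v₁ = √(μ/r₁) = √(1.32606×10^11/2.64792×10^8) = 22.38 km/s.
On the transfer ellipse at r₁, v² = μ(2/r − 1/a) gives v_p = √[μ(2/r₁ − 1/a_t)] = 28.74 km/s.
First burn Δv₁ = |v_p − v₁| = 6.360 km/s.
Circular speed at r₂: v₂ = √(μ/r₂) = 10.322 km/s.
Transfer-orbit speed at r₂: v_a = √[μ(2/r₂ − 1/a_t)] = 6.1138 km/s.
Second burn Δv₂ = |v₂ − v_a| = 4.208 km/s.
Total Δv = Δv₁ + Δv₂ = 10.57 km/s.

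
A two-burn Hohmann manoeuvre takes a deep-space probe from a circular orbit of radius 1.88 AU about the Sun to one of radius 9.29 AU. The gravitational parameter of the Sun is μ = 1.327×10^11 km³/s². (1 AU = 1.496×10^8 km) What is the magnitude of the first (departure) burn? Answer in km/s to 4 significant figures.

Δv₁ = 6.293 km/s

In km: r₁ = 1.88 × 1.496×10^8 = 2.81248×10^8 km; r₂ = 9.29 × 1.496×10^8 = 1.389784×10^9 km.
Semi-major axis of the transfer orbit: a_t = (2.81248×10^8 + 1.389784×10^9)/2 = 8.35516×10^8 km.
On the circular orbit at r = 2.81248×10^8 km, v_c = √(μ/r) = 21.722 km/s.
Vis-viva on the transfer ellipse at r = 2.81248×10^8 km gives v_t = √[μ(2/r − 1/a_t)] = 28.015 km/s.
Δv₁ = |v_t − v_c| = |28.015 − 21.722| = 6.293 km/s.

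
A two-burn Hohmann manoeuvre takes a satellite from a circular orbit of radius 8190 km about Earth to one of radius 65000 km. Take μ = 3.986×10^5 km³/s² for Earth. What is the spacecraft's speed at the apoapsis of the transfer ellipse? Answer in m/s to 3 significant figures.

Semi-major axis of the transfer orbit: a_t = (8190 + 65000)/2 = 36595 km.
At apoapsis, r = 65000 km.
Vis-viva: v = √[μ(2/r − 1/a_t)] = √[3.986×10^5 × (2/65000 − 1/36595)] = 1.172 km/s.

v = 1170 m/s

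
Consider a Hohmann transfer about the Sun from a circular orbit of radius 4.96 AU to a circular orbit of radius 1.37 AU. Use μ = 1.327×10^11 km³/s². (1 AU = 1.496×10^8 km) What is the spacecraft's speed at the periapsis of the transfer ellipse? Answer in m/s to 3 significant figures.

In km: r₁ = 4.96 × 1.496×10^8 = 7.42016×10^8 km; r₂ = 1.37 × 1.496×10^8 = 2.04952×10^8 km.
The Hohmann ellipse has a_t = (r₁ + r₂)/2 = 4.73484×10^8 km.
The periapsis of the transfer ellipse is at r = 2.04952×10^8 km.
Vis-viva: v = √[μ(2/r − 1/a_t)] = √[1.327×10^11 × (2/2.04952×10^8 − 1/4.73484×10^8)] = 31.85 km/s.

v = 31900 m/s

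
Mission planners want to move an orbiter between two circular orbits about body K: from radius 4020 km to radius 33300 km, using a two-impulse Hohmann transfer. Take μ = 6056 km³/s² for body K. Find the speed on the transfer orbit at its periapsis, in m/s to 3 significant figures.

v = 1640 m/s

Semi-major axis of the transfer orbit: a_t = (4020 + 33300)/2 = 18660 km.
At periapsis, r = 4020 km.
Vis-viva: v = √[μ(2/r − 1/a_t)] = √[6056 × (2/4020 − 1/18660)] = 1.640 km/s.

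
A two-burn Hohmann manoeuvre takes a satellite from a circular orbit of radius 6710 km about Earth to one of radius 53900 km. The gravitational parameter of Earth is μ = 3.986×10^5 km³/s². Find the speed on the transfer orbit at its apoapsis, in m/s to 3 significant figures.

v = 1280 m/s

Transfer-ellipse semi-major axis a_t = (r₁ + r₂)/2 = (6710 + 53900)/2 = 30305 km.
At apoapsis, r = 53900 km.
Applying v² = μ(2/r − 1/a_t): v = 1.280 km/s.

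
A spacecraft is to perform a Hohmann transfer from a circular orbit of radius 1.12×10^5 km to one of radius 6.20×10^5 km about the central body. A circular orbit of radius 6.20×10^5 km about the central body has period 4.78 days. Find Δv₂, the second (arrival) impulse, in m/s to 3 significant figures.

Δv₂ = 4210 m/s

From Kepler's third law T² = 4π²r³/μ at r = 6.20×10^5 km, T = 4.78 days = 4.78 × 86400 s = 4.12992×10^5 s: μ = 4π²r³/T² = 5.51635×10^7 km³/s².
The Hohmann ellipse has a_t = (r₁ + r₂)/2 = 3.660×10^5 km.
Circular speed at r = 6.200×10^5 km: v_c = √(μ/r) = 9.433 km/s.
Vis-viva on the transfer ellipse at r = 6.200×10^5 km gives v_t = √[μ(2/r − 1/a_t)] = 5.218 km/s.
Δv₂ = |v_t − v_c| = |5.218 − 9.433| = 4.215 km/s.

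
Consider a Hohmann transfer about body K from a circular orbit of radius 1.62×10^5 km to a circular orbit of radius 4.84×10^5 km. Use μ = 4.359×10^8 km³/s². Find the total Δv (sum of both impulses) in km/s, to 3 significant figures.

Semi-major axis of the transfer orbit: a_t = (1.620×10^5 + 4.840×10^5)/2 = 3.230×10^5 km.
At r₁ the circular-orbit speed is v₁ = √(μ/r₁) = 51.8724 km/s.
Transfer-orbit speed at r₁ (vis-viva): v_p = √[μ(2/r₁ − 1/a_t)] = 63.4976 km/s.
First burn Δv₁ = |v_p − v₁| = 11.625 km/s.
At r₂, v₂ = √(μ/r₂) = 30.010 km/s.
Transfer-orbit speed at r₂: v_a = √[μ(2/r₂ − 1/a_t)] = 21.253 km/s.
Second burn Δv₂ = |v₂ − v_a| = 8.7570 km/s.
Δv = Δv₁ + Δv₂ = 11.625 + 8.7570 = 20.38 km/s.

Δv = 20.4 km/s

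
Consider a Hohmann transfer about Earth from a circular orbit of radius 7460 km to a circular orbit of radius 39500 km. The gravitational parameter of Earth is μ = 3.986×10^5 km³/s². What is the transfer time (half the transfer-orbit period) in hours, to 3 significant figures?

t = 4.97 hours

The Hohmann ellipse has a_t = (r₁ + r₂)/2 = 23480 km.
By Kepler's third law the transfer-orbit period is T = 2π√(a_t³/μ), so t = T/2 = 17900 s.
Converting: 17900 s ÷ 3600 s/hour = 4.97 hours.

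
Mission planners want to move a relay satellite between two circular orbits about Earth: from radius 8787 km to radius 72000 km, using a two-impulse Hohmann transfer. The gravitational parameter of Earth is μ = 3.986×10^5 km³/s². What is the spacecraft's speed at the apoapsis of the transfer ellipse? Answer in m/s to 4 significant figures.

v = 1097 m/s

The Hohmann ellipse has a_t = (r₁ + r₂)/2 = 40393.5 km.
At apoapsis, r = 72000 km.
Vis-viva: v = √[μ(2/r − 1/a_t)] = √[3.986×10^5 × (2/72000 − 1/40393.5)] = 1.097 km/s.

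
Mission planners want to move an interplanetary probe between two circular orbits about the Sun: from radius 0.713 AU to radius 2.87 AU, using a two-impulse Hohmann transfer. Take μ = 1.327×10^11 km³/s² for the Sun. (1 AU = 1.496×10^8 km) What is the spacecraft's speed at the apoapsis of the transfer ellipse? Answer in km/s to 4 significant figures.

v = 11.09 km/s

In km: r₁ = 0.713 × 1.496×10^8 = 1.066648×10^8 km; r₂ = 2.87 × 1.496×10^8 = 4.29352×10^8 km.
Transfer-ellipse semi-major axis a_t = (r₁ + r₂)/2 = (1.066648×10^8 + 4.29352×10^8)/2 = 2.680084×10^8 km.
The apoapsis of the transfer ellipse is at r = 4.29352×10^8 km.
Vis-viva: v = √[μ(2/r − 1/a_t)] = √[1.327×10^11 × (2/4.29352×10^8 − 1/2.680084×10^8)] = 11.09 km/s.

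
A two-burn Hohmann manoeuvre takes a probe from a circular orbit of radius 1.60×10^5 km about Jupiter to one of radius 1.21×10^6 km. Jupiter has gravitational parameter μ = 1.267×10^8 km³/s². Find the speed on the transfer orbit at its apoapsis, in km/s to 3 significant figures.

v = 4.95 km/s

The Hohmann ellipse has a_t = (r₁ + r₂)/2 = 6.850×10^5 km.
At apoapsis, r = 1.210×10^6 km.
Vis-viva: v = √[μ(2/r − 1/a_t)] = √[1.267×10^8 × (2/1.210×10^6 − 1/6.850×10^5)] = 4.946 km/s.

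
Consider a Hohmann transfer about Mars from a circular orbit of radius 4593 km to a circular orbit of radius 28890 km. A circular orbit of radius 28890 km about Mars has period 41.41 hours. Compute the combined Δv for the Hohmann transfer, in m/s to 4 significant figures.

Δv = 1538 m/s

From Kepler's third law T² = 4π²r³/μ at r = 28890 km, T = 41.41 hours = 41.41 × 3600 s = 1.49076×10^5 s: μ = 4π²r³/T² = 42833.8 km³/s².
Transfer-ellipse semi-major axis a_t = (r₁ + r₂)/2 = (4593 + 28890)/2 = 16741.5 km.
At r₁ the circular-orbit speed is v₁ = √(μ/r₁) = 3.0538 km/s.
Transfer-orbit speed at r₁ (vis-viva equation): v_p = √[μ(2/r₁ − 1/a_t)] = 4.0116 km/s.
First burn Δv₁ = |v_p − v₁| = 0.9578 km/s.
Circular speed at r₂: v₂ = √(μ/r₂) = 1.21764 km/s.
Transfer-orbit speed at r₂: v_a = √[μ(2/r₂ − 1/a_t)] = 0.637780 km/s.
Second burn Δv₂ = |v₂ − v_a| = 0.5799 km/s.
Δv = Δv₁ + Δv₂ = 0.9578 + 0.5799 = 1.538 km/s.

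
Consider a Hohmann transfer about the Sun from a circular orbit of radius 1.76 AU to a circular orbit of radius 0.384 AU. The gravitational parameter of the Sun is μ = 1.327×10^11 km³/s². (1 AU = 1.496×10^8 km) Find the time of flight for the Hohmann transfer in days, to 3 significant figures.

t = 203 days

In km: r₁ = 1.76 × 1.496×10^8 = 2.63296×10^8 km; r₂ = 0.384 × 1.496×10^8 = 5.74464×10^7 km.
Semi-major axis of the transfer orbit: a_t = (2.63296×10^8 + 5.74464×10^7)/2 = 1.603712×10^8 km.
Transfer time t = π√(a_t³/μ) = π√((1.603712×10^8)³ / 1.327×10^11) = 1.751×10^7 s.
Converting: 1.751×10^7 s ÷ 86400 s/day = 203 days.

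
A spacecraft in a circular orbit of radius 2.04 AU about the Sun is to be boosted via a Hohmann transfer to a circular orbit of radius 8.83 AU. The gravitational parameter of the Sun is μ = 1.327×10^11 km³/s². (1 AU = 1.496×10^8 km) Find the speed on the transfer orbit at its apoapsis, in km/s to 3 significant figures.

v = 6.14 km/s

In km: r₁ = 2.04 × 1.496×10^8 = 3.05184×10^8 km; r₂ = 8.83 × 1.496×10^8 = 1.320968×10^9 km.
Semi-major axis of the transfer orbit: a_t = (3.05184×10^8 + 1.320968×10^9)/2 = 8.13076×10^8 km.
At apoapsis, r = 1.320968×10^9 km.
Vis-viva: v = √[μ(2/r − 1/a_t)] = √[1.327×10^11 × (2/1.320968×10^9 − 1/8.13076×10^8)] = 6.141 km/s.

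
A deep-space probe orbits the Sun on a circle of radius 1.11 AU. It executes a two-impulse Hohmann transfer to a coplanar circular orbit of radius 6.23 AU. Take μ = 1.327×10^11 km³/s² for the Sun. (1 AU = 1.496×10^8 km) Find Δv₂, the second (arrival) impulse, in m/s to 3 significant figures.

In km: r₁ = 1.11 × 1.496×10^8 = 1.66056×10^8 km; r₂ = 6.23 × 1.496×10^8 = 9.32008×10^8 km.
Semi-major axis of the transfer orbit: a_t = (1.66056×10^8 + 9.32008×10^8)/2 = 5.49032×10^8 km.
Circular speed at r = 9.32008×10^8 km: v_c = √(μ/r) = 11.932 km/s.
Transfer-orbit speed at the same r (vis-viva, a = a_t): v_t = √[μ(2/r − 1/a_t)] = 6.5623 km/s.
Δv₂ = |v_t − v_c| = |6.5623 − 11.932| = 5.370 km/s.

Δv₂ = 5370 m/s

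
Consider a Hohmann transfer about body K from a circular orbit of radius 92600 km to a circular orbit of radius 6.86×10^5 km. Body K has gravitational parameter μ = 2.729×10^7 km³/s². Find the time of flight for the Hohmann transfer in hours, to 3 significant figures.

Transfer-ellipse semi-major axis a_t = (r₁ + r₂)/2 = (92600 + 6.860×10^5)/2 = 3.893×10^5 km.
Transfer time t = π√(a_t³/μ) = π√((3.893×10^5)³ / 2.729×10^7) = 1.461×10^5 s.
Converting: 1.461×10^5 s ÷ 3600 s/hour = 40.6 hours.

t = 40.6 hours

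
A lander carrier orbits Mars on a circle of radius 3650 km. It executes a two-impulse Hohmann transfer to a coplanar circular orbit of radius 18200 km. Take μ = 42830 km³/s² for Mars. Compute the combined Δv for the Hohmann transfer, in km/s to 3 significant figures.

Semi-major axis of the transfer orbit: a_t = (3650 + 18200)/2 = 10925 km.
Circular speed at r₁: v₁ = √(μ/r₁) = √(42830/3650) = 3.4255 km/s.
On the transfer ellipse at r₁, vis-viva gives v_p = √[μ(2/r₁ − 1/a_t)] = 4.4213 km/s.
First burn Δv₁ = |v_p − v₁| = 0.9958 km/s.
Circular speed at r₂: v₂ = √(μ/r₂) = 1.53405 km/s.
Transfer-orbit speed at r₂: v_a = √[μ(2/r₂ − 1/a_t)] = 0.886695 km/s.
Second burn Δv₂ = |v₂ − v_a| = 0.6474 km/s.
Total Δv = Δv₁ + Δv₂ = 1.643 km/s.

Δv = 1.64 km/s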